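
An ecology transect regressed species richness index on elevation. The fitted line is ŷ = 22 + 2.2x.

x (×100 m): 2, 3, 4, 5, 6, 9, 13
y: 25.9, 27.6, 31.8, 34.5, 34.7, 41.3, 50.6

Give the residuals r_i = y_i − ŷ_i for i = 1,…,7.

x=2: ŷ = 22 + 2.2·2 = 26.4; r = 25.9 − 26.4 = -0.5
x=3: ŷ = 22 + 2.2·3 = 28.6; r = 27.6 − 28.6 = -1
x=4: ŷ = 22 + 2.2·4 = 30.8; r = 31.8 − 30.8 = 1
x=5: ŷ = 22 + 2.2·5 = 33; r = 34.5 − 33 = 1.5
x=6: ŷ = 22 + 2.2·6 = 35.2; r = 34.7 − 35.2 = -0.5
x=9: ŷ = 22 + 2.2·9 = 41.8; r = 41.3 − 41.8 = -0.5
x=13: ŷ = 22 + 2.2·13 = 50.6; r = 50.6 − 50.6 = 0

-0.5, -1, 1, 1.5, -0.5, -0.5, 0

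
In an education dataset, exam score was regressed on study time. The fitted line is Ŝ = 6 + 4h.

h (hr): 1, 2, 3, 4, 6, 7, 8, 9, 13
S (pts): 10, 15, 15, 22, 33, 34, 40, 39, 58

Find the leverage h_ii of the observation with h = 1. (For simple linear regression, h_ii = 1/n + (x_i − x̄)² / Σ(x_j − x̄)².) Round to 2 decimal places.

h = 0.32

h̄ = (1 + 2 + 3 + 4 + 6 + 7 + 8 + 9 + 13)/9 = 5.88889
Σ(h − h̄)² = 23.9012 + 15.1235 + 8.34568 + 3.5679 + 0.0123457 + 1.23457 + 4.45679 + 9.67901 + 50.5679 = 116.889
h = 1/9 + (-4.88889)²/116.889 = 0.111111 + 0.204478 = 0.32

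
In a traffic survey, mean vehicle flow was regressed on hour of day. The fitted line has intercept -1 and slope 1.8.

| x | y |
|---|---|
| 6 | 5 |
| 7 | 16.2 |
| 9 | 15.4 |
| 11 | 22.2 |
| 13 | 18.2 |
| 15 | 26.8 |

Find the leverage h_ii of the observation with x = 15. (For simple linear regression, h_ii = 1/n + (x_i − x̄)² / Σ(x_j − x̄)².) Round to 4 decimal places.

h = 0.5507

x̄ = (6 + 7 + 9 + 11 + 13 + 15)/6 = 10.1667
Σ(x − x̄)² = 17.3611 + 10.0278 + 1.36111 + 0.694444 + 8.02778 + 23.3611 = 60.8333
h = 1/6 + (4.83333)²/60.8333 = 0.166667 + 0.384018 = 0.5507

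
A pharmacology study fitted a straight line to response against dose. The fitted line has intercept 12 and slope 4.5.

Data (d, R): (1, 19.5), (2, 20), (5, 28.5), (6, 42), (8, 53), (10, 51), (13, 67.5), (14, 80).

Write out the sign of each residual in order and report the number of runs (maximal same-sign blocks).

d=1: ŷ = 12 + 4.5·1 = 16.5; e = 19.5 − 16.5 = 3
d=2: ŷ = 12 + 4.5·2 = 21; e = 20 − 21 = -1
d=5: ŷ = 12 + 4.5·5 = 34.5; e = 28.5 − 34.5 = -6
d=6: ŷ = 12 + 4.5·6 = 39; e = 42 − 39 = 3
d=8: ŷ = 12 + 4.5·8 = 48; e = 53 − 48 = 5
d=10: ŷ = 12 + 4.5·10 = 57; e = 51 − 57 = -6
d=13: ŷ = 12 + 4.5·13 = 70.5; e = 67.5 − 70.5 = -3
d=14: ŷ = 12 + 4.5·14 = 75; e = 80 − 75 = 5
Signs: + − − + + − − +
Runs: +×1, −×2, +×2, −×2, +×1 → 5

5 runs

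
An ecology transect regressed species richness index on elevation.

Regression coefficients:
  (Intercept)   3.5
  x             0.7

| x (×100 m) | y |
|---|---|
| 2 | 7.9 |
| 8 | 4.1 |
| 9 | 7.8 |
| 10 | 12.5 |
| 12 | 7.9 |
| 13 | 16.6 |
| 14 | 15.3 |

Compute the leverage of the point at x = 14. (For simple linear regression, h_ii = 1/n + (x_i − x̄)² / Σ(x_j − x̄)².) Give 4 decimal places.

x̄ = (2 + 8 + 9 + 10 + 12 + 13 + 14)/7 = 9.71429
Σ(x − x̄)² = 59.5102 + 2.93878 + 0.510204 + 0.0816327 + 5.22449 + 10.7959 + 18.3673 = 97.4286
h = 1/7 + (4.28571)²/97.4286 = 0.142857 + 0.188521 = 0.3314

h = 0.3314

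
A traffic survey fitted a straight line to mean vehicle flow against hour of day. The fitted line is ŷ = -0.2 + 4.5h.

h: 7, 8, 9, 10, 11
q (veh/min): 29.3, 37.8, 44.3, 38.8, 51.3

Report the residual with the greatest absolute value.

h=7: ŷ = -0.2 + 4.5·7 = 31.3; e = 29.3 − 31.3 = -2
h=8: ŷ = -0.2 + 4.5·8 = 35.8; e = 37.8 − 35.8 = 2
h=9: ŷ = -0.2 + 4.5·9 = 40.3; e = 44.3 − 40.3 = 4
h=10: ŷ = -0.2 + 4.5·10 = 44.8; e = 38.8 − 44.8 = -6
h=11: ŷ = -0.2 + 4.5·11 = 49.3; e = 51.3 − 49.3 = 2
Largest |e| is 6 at h = 10, residual -6.

e = -6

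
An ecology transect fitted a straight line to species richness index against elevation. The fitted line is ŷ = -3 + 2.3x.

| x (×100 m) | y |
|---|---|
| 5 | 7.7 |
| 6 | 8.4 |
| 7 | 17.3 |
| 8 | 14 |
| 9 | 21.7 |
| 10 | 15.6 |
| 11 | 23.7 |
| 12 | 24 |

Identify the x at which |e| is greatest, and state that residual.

x=5: ŷ = -3 + 2.3·5 = 8.5; e = 7.7 − 8.5 = -0.8
x=6: ŷ = -3 + 2.3·6 = 10.8; e = 8.4 − 10.8 = -2.4
x=7: ŷ = -3 + 2.3·7 = 13.1; e = 17.3 − 13.1 = 4.2
x=8: ŷ = -3 + 2.3·8 = 15.4; e = 14 − 15.4 = -1.4
x=9: ŷ = -3 + 2.3·9 = 17.7; e = 21.7 − 17.7 = 4
x=10: ŷ = -3 + 2.3·10 = 20; e = 15.6 − 20 = -4.4
x=11: ŷ = -3 + 2.3·11 = 22.3; e = 23.7 − 22.3 = 1.4
x=12: ŷ = -3 + 2.3·12 = 24.6; e = 24 − 24.6 = -0.6
Largest |e| is 4.4 at x = 10, residual -4.4.

x = 10, e = -4.4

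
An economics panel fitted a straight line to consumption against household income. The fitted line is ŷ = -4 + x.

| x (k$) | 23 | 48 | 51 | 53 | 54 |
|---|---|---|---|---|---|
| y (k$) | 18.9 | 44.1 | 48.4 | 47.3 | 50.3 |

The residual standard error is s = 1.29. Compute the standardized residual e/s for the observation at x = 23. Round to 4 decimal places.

-0.0775

ŷ = -4 + 23 = 19
e = 18.9 − 19 = -0.1
e/s = -0.1 / 1.29 = -0.0775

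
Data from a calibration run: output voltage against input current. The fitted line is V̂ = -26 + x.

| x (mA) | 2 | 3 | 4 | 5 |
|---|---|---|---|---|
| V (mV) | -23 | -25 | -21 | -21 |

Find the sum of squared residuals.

x=2: V̂ = -26 + 2 = -24; e = -23 − (-24) = 1
x=3: V̂ = -26 + 3 = -23; e = -25 − (-23) = -2
x=4: V̂ = -26 + 4 = -22; e = -21 − (-22) = 1
x=5: V̂ = -26 + 5 = -21; e = -21 − (-21) = 0
SSE = 1 + 4 + 1 + 0 = 6

SSE = 6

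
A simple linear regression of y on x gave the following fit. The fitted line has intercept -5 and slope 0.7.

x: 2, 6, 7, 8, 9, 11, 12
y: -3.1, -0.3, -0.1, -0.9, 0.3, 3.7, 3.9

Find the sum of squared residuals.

SSE = 5

x=2: ŷ = -5 + 0.7·2 = -3.6; e = -3.1 − (-3.6) = 0.5
x=6: ŷ = -5 + 0.7·6 = -0.8; e = -0.3 − (-0.8) = 0.5
x=7: ŷ = -5 + 0.7·7 = -0.1; e = -0.1 − (-0.1) = 0
x=8: ŷ = -5 + 0.7·8 = 0.6; e = -0.9 − 0.6 = -1.5
x=9: ŷ = -5 + 0.7·9 = 1.3; e = 0.3 − 1.3 = -1
x=11: ŷ = -5 + 0.7·11 = 2.7; e = 3.7 − 2.7 = 1
x=12: ŷ = -5 + 0.7·12 = 3.4; e = 3.9 − 3.4 = 0.5
SSE = 0.25 + 0.25 + 0 + 2.25 + 1 + 1 + 0.25 = 5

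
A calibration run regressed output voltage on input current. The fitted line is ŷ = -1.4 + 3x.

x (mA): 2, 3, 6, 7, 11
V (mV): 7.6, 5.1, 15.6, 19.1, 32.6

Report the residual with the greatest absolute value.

x=2: ŷ = -1.4 + 3·2 = 4.6; e = 7.6 − 4.6 = 3
x=3: ŷ = -1.4 + 3·3 = 7.6; e = 5.1 − 7.6 = -2.5
x=6: ŷ = -1.4 + 3·6 = 16.6; e = 15.6 − 16.6 = -1
x=7: ŷ = -1.4 + 3·7 = 19.6; e = 19.1 − 19.6 = -0.5
x=11: ŷ = -1.4 + 3·11 = 31.6; e = 32.6 − 31.6 = 1
Largest |e| is 3 at x = 2, residual 3.

e = 3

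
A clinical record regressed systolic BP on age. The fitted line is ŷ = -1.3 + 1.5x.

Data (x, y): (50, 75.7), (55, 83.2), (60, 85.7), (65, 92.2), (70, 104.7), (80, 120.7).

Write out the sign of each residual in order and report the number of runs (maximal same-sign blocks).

3 runs

x=50: ŷ = -1.3 + 1.5·50 = 73.7; e = 75.7 − 73.7 = 2
x=55: ŷ = -1.3 + 1.5·55 = 81.2; e = 83.2 − 81.2 = 2
x=60: ŷ = -1.3 + 1.5·60 = 88.7; e = 85.7 − 88.7 = -3
x=65: ŷ = -1.3 + 1.5·65 = 96.2; e = 92.2 − 96.2 = -4
x=70: ŷ = -1.3 + 1.5·70 = 103.7; e = 104.7 − 103.7 = 1
x=80: ŷ = -1.3 + 1.5·80 = 118.7; e = 120.7 − 118.7 = 2
Signs: + + − − + +
Runs: +×2, −×2, +×2 → 3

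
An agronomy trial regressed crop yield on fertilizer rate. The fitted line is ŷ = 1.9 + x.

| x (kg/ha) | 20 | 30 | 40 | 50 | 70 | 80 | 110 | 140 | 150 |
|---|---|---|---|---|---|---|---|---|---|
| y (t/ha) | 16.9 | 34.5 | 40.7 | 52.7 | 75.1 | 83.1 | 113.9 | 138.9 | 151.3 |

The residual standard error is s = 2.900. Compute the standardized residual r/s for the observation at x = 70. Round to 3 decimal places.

1.103

ŷ = 1.9 + 70 = 71.9
r = 75.1 − 71.9 = 3.2
r/s = 3.2 / 2.900 = 1.103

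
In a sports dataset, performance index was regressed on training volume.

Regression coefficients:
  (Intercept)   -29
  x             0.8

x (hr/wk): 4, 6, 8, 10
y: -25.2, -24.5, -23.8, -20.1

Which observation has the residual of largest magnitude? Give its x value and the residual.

x=4: ŷ = -29 + 0.8·4 = -25.8; r = -25.2 − (-25.8) = 0.6
x=6: ŷ = -29 + 0.8·6 = -24.2; r = -24.5 − (-24.2) = -0.3
x=8: ŷ = -29 + 0.8·8 = -22.6; r = -23.8 − (-22.6) = -1.2
x=10: ŷ = -29 + 0.8·10 = -21; r = -20.1 − (-21) = 0.9
Largest |r| is 1.2 at x = 8, residual -1.2.

x = 8, r = -1.2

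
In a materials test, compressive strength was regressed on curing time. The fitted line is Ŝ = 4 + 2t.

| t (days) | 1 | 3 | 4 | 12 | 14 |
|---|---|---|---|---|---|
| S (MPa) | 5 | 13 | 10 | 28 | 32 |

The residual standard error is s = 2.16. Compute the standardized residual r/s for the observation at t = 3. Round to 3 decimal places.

1.389

Ŝ = 4 + 2·3 = 10
r = 13 − 10 = 3
r/s = 3 / 2.16 = 1.389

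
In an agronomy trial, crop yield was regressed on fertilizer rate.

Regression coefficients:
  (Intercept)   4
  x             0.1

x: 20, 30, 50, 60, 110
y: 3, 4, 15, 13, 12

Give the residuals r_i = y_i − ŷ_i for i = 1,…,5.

x=20: ŷ = 4 + 0.1·20 = 6; r = 3 − 6 = -3
x=30: ŷ = 4 + 0.1·30 = 7; r = 4 − 7 = -3
x=50: ŷ = 4 + 0.1·50 = 9; r = 15 − 9 = 6
x=60: ŷ = 4 + 0.1·60 = 10; r = 13 − 10 = 3
x=110: ŷ = 4 + 0.1·110 = 15; r = 12 − 15 = -3

-3, -3, 6, 3, -3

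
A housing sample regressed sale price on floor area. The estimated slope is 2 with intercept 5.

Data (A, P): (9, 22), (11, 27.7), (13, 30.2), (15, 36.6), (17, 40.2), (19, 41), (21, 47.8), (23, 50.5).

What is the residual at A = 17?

P̂ = 5 + 2·17 = 39
r = 40.2 − 39 = 1.2

r = 1.2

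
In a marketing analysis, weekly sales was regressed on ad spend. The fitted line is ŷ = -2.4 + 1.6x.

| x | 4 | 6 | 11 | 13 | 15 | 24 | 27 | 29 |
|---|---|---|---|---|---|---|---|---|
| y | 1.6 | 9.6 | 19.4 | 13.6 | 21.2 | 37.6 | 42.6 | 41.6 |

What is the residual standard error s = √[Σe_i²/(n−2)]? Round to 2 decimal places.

x=4: ŷ = -2.4 + 1.6·4 = 4; e = 1.6 − 4 = -2.4
x=6: ŷ = -2.4 + 1.6·6 = 7.2; e = 9.6 − 7.2 = 2.4
x=11: ŷ = -2.4 + 1.6·11 = 15.2; e = 19.4 − 15.2 = 4.2
x=13: ŷ = -2.4 + 1.6·13 = 18.4; e = 13.6 − 18.4 = -4.8
x=15: ŷ = -2.4 + 1.6·15 = 21.6; e = 21.2 − 21.6 = -0.4
x=24: ŷ = -2.4 + 1.6·24 = 36; e = 37.6 − 36 = 1.6
x=27: ŷ = -2.4 + 1.6·27 = 40.8; e = 42.6 − 40.8 = 1.8
x=29: ŷ = -2.4 + 1.6·29 = 44; e = 41.6 − 44 = -2.4
SSE = 5.76 + 5.76 + 17.64 + 23.04 + 0.16 + 2.56 + 3.24 + 5.76 = 63.92
s = √(63.92/6) = √10.6533 ≈ 3.26

s = 3.26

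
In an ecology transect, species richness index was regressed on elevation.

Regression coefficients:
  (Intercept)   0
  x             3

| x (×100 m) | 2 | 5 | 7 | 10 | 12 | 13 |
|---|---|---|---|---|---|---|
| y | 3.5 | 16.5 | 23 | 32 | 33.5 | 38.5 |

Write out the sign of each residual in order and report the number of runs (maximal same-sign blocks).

3 runs

x=2: ŷ = 3·2 = 6; r = 3.5 − 6 = -2.5
x=5: ŷ = 3·5 = 15; r = 16.5 − 15 = 1.5
x=7: ŷ = 3·7 = 21; r = 23 − 21 = 2
x=10: ŷ = 3·10 = 30; r = 32 − 30 = 2
x=12: ŷ = 3·12 = 36; r = 33.5 − 36 = -2.5
x=13: ŷ = 3·13 = 39; r = 38.5 − 39 = -0.5
Signs: − + + + − −
Runs: −×1, +×3, −×2 → 3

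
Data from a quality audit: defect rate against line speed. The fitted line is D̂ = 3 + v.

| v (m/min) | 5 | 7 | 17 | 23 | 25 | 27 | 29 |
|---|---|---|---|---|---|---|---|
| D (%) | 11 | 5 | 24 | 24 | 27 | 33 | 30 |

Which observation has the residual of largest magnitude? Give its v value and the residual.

v = 7, r = -5

v=5: D̂ = 3 + 5 = 8; r = 11 − 8 = 3
v=7: D̂ = 3 + 7 = 10; r = 5 − 10 = -5
v=17: D̂ = 3 + 17 = 20; r = 24 − 20 = 4
v=23: D̂ = 3 + 23 = 26; r = 24 − 26 = -2
v=25: D̂ = 3 + 25 = 28; r = 27 − 28 = -1
v=27: D̂ = 3 + 27 = 30; r = 33 − 30 = 3
v=29: D̂ = 3 + 29 = 32; r = 30 − 32 = -2
Largest |r| is 5 at v = 7, residual -5.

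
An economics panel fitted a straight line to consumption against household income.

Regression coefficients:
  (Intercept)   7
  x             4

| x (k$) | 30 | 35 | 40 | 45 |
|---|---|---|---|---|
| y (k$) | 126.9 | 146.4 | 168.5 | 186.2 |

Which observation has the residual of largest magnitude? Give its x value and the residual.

x=30: ŷ = 7 + 4·30 = 127; e = 126.9 − 127 = -0.1
x=35: ŷ = 7 + 4·35 = 147; e = 146.4 − 147 = -0.6
x=40: ŷ = 7 + 4·40 = 167; e = 168.5 − 167 = 1.5
x=45: ŷ = 7 + 4·45 = 187; e = 186.2 − 187 = -0.8
Largest |e| is 1.5 at x = 40, residual 1.5.

x = 40, e = 1.5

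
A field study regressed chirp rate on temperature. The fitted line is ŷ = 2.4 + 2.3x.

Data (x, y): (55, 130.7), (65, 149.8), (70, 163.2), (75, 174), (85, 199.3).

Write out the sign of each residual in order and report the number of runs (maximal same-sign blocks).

x=55: ŷ = 2.4 + 2.3·55 = 128.9; e = 130.7 − 128.9 = 1.8
x=65: ŷ = 2.4 + 2.3·65 = 151.9; e = 149.8 − 151.9 = -2.1
x=70: ŷ = 2.4 + 2.3·70 = 163.4; e = 163.2 − 163.4 = -0.2
x=75: ŷ = 2.4 + 2.3·75 = 174.9; e = 174 − 174.9 = -0.9
x=85: ŷ = 2.4 + 2.3·85 = 197.9; e = 199.3 − 197.9 = 1.4
Signs: + − − − +
Runs: +×1, −×3, +×1 → 3

3 runs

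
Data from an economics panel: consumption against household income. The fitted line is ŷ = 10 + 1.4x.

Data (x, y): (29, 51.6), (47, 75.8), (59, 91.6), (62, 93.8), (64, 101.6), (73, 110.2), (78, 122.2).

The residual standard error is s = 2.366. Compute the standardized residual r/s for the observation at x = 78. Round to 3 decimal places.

ŷ = 10 + 1.4·78 = 119.2
r = 122.2 − 119.2 = 3
r/s = 3 / 2.366 = 1.268

1.268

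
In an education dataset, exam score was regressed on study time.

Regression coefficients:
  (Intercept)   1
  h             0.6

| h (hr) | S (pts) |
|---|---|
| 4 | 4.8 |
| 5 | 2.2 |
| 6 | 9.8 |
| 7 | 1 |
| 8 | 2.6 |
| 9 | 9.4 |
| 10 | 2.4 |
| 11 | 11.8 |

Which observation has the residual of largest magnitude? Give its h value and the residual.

h=4: ŷ = 1 + 0.6·4 = 3.4; r = 4.8 − 3.4 = 1.4
h=5: ŷ = 1 + 0.6·5 = 4; r = 2.2 − 4 = -1.8
h=6: ŷ = 1 + 0.6·6 = 4.6; r = 9.8 − 4.6 = 5.2
h=7: ŷ = 1 + 0.6·7 = 5.2; r = 1 − 5.2 = -4.2
h=8: ŷ = 1 + 0.6·8 = 5.8; r = 2.6 − 5.8 = -3.2
h=9: ŷ = 1 + 0.6·9 = 6.4; r = 9.4 − 6.4 = 3
h=10: ŷ = 1 + 0.6·10 = 7; r = 2.4 − 7 = -4.6
h=11: ŷ = 1 + 0.6·11 = 7.6; r = 11.8 − 7.6 = 4.2
Largest |r| is 5.2 at h = 6, residual 5.2.

h = 6, r = 5.2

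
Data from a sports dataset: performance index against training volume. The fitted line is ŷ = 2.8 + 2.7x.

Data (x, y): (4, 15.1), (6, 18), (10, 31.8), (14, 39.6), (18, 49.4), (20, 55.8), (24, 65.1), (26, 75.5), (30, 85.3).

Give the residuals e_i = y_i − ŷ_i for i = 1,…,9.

1.5, -1, 2, -1, -2, -1, -2.5, 2.5, 1.5

x=4: ŷ = 2.8 + 2.7·4 = 13.6; e = 15.1 − 13.6 = 1.5
x=6: ŷ = 2.8 + 2.7·6 = 19; e = 18 − 19 = -1
x=10: ŷ = 2.8 + 2.7·10 = 29.8; e = 31.8 − 29.8 = 2
x=14: ŷ = 2.8 + 2.7·14 = 40.6; e = 39.6 − 40.6 = -1
x=18: ŷ = 2.8 + 2.7·18 = 51.4; e = 49.4 − 51.4 = -2
x=20: ŷ = 2.8 + 2.7·20 = 56.8; e = 55.8 − 56.8 = -1
x=24: ŷ = 2.8 + 2.7·24 = 67.6; e = 65.1 − 67.6 = -2.5
x=26: ŷ = 2.8 + 2.7·26 = 73; e = 75.5 − 73 = 2.5
x=30: ŷ = 2.8 + 2.7·30 = 83.8; e = 85.3 − 83.8 = 1.5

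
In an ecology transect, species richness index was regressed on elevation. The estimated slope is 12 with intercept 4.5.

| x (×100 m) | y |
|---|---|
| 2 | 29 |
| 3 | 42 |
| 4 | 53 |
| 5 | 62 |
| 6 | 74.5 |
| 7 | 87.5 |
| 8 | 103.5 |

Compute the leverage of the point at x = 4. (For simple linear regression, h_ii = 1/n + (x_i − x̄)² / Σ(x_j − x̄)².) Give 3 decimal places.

h = 0.179

x̄ = (2 + 3 + 4 + 5 + 6 + 7 + 8)/7 = 5
Σ(x − x̄)² = 9 + 4 + 1 + 0 + 1 + 4 + 9 = 28
h = 1/7 + (-1)²/28 = 0.142857 + 0.0357143 = 0.179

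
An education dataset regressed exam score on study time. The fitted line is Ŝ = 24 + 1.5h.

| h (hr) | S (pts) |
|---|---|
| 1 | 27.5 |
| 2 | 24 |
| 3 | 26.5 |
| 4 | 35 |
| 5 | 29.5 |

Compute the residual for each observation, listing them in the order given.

2, -3, -2, 5, -2

h=1: Ŝ = 24 + 1.5·1 = 25.5; r = 27.5 − 25.5 = 2
h=2: Ŝ = 24 + 1.5·2 = 27; r = 24 − 27 = -3
h=3: Ŝ = 24 + 1.5·3 = 28.5; r = 26.5 − 28.5 = -2
h=4: Ŝ = 24 + 1.5·4 = 30; r = 35 − 30 = 5
h=5: Ŝ = 24 + 1.5·5 = 31.5; r = 29.5 − 31.5 = -2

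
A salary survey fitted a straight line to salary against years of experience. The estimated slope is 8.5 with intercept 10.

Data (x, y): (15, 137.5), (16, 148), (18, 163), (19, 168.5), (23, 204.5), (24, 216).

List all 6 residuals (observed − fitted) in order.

0, 2, 0, -3, -1, 2

x=15: ŷ = 10 + 8.5·15 = 137.5; r = 137.5 − 137.5 = 0
x=16: ŷ = 10 + 8.5·16 = 146; r = 148 − 146 = 2
x=18: ŷ = 10 + 8.5·18 = 163; r = 163 − 163 = 0
x=19: ŷ = 10 + 8.5·19 = 171.5; r = 168.5 − 171.5 = -3
x=23: ŷ = 10 + 8.5·23 = 205.5; r = 204.5 − 205.5 = -1
x=24: ŷ = 10 + 8.5·24 = 214; r = 216 − 214 = 2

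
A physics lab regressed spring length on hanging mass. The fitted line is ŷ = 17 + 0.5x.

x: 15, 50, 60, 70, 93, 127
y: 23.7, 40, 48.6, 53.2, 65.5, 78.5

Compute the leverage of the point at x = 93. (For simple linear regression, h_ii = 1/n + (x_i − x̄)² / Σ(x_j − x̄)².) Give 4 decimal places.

x̄ = (15 + 50 + 60 + 70 + 93 + 127)/6 = 69.1667
Σ(x − x̄)² = 2934.03 + 367.361 + 84.0278 + 0.694444 + 568.028 + 3344.69 = 7298.83
h = 1/6 + (23.8333)²/7298.83 = 0.166667 + 0.0778245 = 0.2445

h = 0.2445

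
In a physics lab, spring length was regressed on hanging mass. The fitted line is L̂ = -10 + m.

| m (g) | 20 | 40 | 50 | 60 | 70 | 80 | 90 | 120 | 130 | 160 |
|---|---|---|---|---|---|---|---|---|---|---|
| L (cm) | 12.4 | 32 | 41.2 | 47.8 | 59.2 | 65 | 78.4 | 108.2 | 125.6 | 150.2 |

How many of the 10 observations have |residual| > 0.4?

m=20: L̂ = -10 + 20 = 10; r = 12.4 − 10 = 2.4
m=40: L̂ = -10 + 40 = 30; r = 32 − 30 = 2
m=50: L̂ = -10 + 50 = 40; r = 41.2 − 40 = 1.2
m=60: L̂ = -10 + 60 = 50; r = 47.8 − 50 = -2.2
m=70: L̂ = -10 + 70 = 60; r = 59.2 − 60 = -0.8
m=80: L̂ = -10 + 80 = 70; r = 65 − 70 = -5
m=90: L̂ = -10 + 90 = 80; r = 78.4 − 80 = -1.6
m=120: L̂ = -10 + 120 = 110; r = 108.2 − 110 = -1.8
m=130: L̂ = -10 + 130 = 120; r = 125.6 − 120 = 5.6
m=160: L̂ = -10 + 160 = 150; r = 150.2 − 150 = 0.2
|r| > 0.4: m=20 (|r|=2.4), m=40 (|r|=2), m=50 (|r|=1.2), m=60 (|r|=2.2), m=70 (|r|=0.8), m=80 (|r|=5), m=90 (|r|=1.6), m=120 (|r|=1.8), m=130 (|r|=5.6) → 9

9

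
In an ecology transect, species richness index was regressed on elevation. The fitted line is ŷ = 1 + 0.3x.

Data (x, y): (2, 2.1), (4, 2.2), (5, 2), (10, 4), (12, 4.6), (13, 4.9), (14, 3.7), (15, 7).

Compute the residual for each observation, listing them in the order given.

x=2: ŷ = 1 + 0.3·2 = 1.6; r = 2.1 − 1.6 = 0.5
x=4: ŷ = 1 + 0.3·4 = 2.2; r = 2.2 − 2.2 = 0
x=5: ŷ = 1 + 0.3·5 = 2.5; r = 2 − 2.5 = -0.5
x=10: ŷ = 1 + 0.3·10 = 4; r = 4 − 4 = 0
x=12: ŷ = 1 + 0.3·12 = 4.6; r = 4.6 − 4.6 = 0
x=13: ŷ = 1 + 0.3·13 = 4.9; r = 4.9 − 4.9 = 0
x=14: ŷ = 1 + 0.3·14 = 5.2; r = 3.7 − 5.2 = -1.5
x=15: ŷ = 1 + 0.3·15 = 5.5; r = 7 − 5.5 = 1.5

0.5, 0, -0.5, 0, 0, 0, -1.5, 1.5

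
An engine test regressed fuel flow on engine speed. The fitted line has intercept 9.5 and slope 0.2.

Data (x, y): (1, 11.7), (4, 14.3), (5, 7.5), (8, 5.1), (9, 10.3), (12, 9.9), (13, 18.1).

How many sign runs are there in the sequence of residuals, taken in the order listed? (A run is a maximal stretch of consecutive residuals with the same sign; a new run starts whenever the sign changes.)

x=1: ŷ = 9.5 + 0.2·1 = 9.7; e = 11.7 − 9.7 = 2
x=4: ŷ = 9.5 + 0.2·4 = 10.3; e = 14.3 − 10.3 = 4
x=5: ŷ = 9.5 + 0.2·5 = 10.5; e = 7.5 − 10.5 = -3
x=8: ŷ = 9.5 + 0.2·8 = 11.1; e = 5.1 − 11.1 = -6
x=9: ŷ = 9.5 + 0.2·9 = 11.3; e = 10.3 − 11.3 = -1
x=12: ŷ = 9.5 + 0.2·12 = 11.9; e = 9.9 − 11.9 = -2
x=13: ŷ = 9.5 + 0.2·13 = 12.1; e = 18.1 − 12.1 = 6
Signs: + + − − − − +
Runs: +×2, −×4, +×1 → 3

3 runs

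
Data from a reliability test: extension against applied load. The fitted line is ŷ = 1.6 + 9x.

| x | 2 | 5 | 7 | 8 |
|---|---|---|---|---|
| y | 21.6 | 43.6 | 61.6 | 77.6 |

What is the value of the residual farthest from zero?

e = 4

x=2: ŷ = 1.6 + 9·2 = 19.6; e = 21.6 − 19.6 = 2
x=5: ŷ = 1.6 + 9·5 = 46.6; e = 43.6 − 46.6 = -3
x=7: ŷ = 1.6 + 9·7 = 64.6; e = 61.6 − 64.6 = -3
x=8: ŷ = 1.6 + 9·8 = 73.6; e = 77.6 − 73.6 = 4
Largest |e| is 4 at x = 8, residual 4.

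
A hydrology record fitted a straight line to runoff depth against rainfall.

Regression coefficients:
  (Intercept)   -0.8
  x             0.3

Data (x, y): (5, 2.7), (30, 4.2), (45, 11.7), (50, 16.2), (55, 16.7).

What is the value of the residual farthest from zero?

r = -4

x=5: ŷ = -0.8 + 0.3·5 = 0.7; r = 2.7 − 0.7 = 2
x=30: ŷ = -0.8 + 0.3·30 = 8.2; r = 4.2 − 8.2 = -4
x=45: ŷ = -0.8 + 0.3·45 = 12.7; r = 11.7 − 12.7 = -1
x=50: ŷ = -0.8 + 0.3·50 = 14.2; r = 16.2 − 14.2 = 2
x=55: ŷ = -0.8 + 0.3·55 = 15.7; r = 16.7 − 15.7 = 1
Largest |r| is 4 at x = 30, residual -4.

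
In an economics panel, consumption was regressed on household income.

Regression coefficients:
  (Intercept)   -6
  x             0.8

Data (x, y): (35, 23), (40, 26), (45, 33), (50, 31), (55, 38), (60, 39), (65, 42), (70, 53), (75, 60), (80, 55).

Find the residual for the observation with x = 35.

ŷ = -6 + 0.8·35 = 22
r = 23 − 22 = 1

r = 1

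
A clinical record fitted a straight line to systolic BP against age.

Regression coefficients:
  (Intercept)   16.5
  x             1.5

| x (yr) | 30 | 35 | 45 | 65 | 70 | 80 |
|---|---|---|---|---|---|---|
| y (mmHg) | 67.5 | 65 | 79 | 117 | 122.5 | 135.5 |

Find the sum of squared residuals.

x=30: ŷ = 16.5 + 1.5·30 = 61.5; r = 67.5 − 61.5 = 6
x=35: ŷ = 16.5 + 1.5·35 = 69; r = 65 − 69 = -4
x=45: ŷ = 16.5 + 1.5·45 = 84; r = 79 − 84 = -5
x=65: ŷ = 16.5 + 1.5·65 = 114; r = 117 − 114 = 3
x=70: ŷ = 16.5 + 1.5·70 = 121.5; r = 122.5 − 121.5 = 1
x=80: ŷ = 16.5 + 1.5·80 = 136.5; r = 135.5 − 136.5 = -1
SSE = 36 + 16 + 25 + 9 + 1 + 1 = 88

SSE = 88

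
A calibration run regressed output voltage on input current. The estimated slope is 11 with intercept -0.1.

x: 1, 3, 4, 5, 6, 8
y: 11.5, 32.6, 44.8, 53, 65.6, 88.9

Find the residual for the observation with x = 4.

r = 0.9

ŷ = -0.1 + 11·4 = 43.9
r = 44.8 − 43.9 = 0.9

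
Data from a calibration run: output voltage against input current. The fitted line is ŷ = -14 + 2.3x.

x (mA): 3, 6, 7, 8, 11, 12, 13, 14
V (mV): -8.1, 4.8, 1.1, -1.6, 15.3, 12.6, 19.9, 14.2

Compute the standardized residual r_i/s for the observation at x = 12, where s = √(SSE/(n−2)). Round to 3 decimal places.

-0.231

x=3: ŷ = -14 + 2.3·3 = -7.1; r = -8.1 − (-7.1) = -1
x=6: ŷ = -14 + 2.3·6 = -0.2; r = 4.8 − (-0.2) = 5
x=7: ŷ = -14 + 2.3·7 = 2.1; r = 1.1 − 2.1 = -1
x=8: ŷ = -14 + 2.3·8 = 4.4; r = -1.6 − 4.4 = -6
x=11: ŷ = -14 + 2.3·11 = 11.3; r = 15.3 − 11.3 = 4
x=12: ŷ = -14 + 2.3·12 = 13.6; r = 12.6 − 13.6 = -1
x=13: ŷ = -14 + 2.3·13 = 15.9; r = 19.9 − 15.9 = 4
x=14: ŷ = -14 + 2.3·14 = 18.2; r = 14.2 − 18.2 = -4
SSE = 1 + 25 + 1 + 36 + 16 + 1 + 16 + 16 = 112
s = √(112/6) = 4.32049
r/s = -1 / 4.32049 = -0.231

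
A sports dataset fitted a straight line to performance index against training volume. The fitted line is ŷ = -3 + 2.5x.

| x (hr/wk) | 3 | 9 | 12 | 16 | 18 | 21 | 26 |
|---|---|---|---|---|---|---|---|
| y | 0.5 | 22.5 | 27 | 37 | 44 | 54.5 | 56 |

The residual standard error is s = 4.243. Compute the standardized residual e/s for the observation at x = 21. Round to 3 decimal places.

ŷ = -3 + 2.5·21 = 49.5
e = 54.5 − 49.5 = 5
e/s = 5 / 4.243 = 1.178

1.178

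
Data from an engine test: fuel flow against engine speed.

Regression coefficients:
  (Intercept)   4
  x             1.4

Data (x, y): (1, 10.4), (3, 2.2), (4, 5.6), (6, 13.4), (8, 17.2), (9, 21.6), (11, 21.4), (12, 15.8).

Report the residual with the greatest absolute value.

x=1: ŷ = 4 + 1.4·1 = 5.4; r = 10.4 − 5.4 = 5
x=3: ŷ = 4 + 1.4·3 = 8.2; r = 2.2 − 8.2 = -6
x=4: ŷ = 4 + 1.4·4 = 9.6; r = 5.6 − 9.6 = -4
x=6: ŷ = 4 + 1.4·6 = 12.4; r = 13.4 − 12.4 = 1
x=8: ŷ = 4 + 1.4·8 = 15.2; r = 17.2 − 15.2 = 2
x=9: ŷ = 4 + 1.4·9 = 16.6; r = 21.6 − 16.6 = 5
x=11: ŷ = 4 + 1.4·11 = 19.4; r = 21.4 − 19.4 = 2
x=12: ŷ = 4 + 1.4·12 = 20.8; r = 15.8 − 20.8 = -5
Largest |r| is 6 at x = 3, residual -6.

r = -6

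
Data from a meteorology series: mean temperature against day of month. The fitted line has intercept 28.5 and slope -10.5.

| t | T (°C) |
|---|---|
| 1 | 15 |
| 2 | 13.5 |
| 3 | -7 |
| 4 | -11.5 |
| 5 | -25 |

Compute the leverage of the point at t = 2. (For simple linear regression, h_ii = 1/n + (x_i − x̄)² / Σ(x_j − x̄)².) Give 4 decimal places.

h = 0.3000

t̄ = (1 + 2 + 3 + 4 + 5)/5 = 3
Σ(t − t̄)² = 4 + 1 + 0 + 1 + 4 = 10
h = 1/5 + (-1)²/10 = 0.2 + 0.1 = 0.3000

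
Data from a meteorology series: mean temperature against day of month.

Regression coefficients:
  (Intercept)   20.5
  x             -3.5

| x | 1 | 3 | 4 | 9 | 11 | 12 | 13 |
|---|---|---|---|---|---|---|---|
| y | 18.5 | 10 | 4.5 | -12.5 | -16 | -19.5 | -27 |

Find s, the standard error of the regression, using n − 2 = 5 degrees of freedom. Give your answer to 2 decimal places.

x=1: ŷ = 20.5 − 3.5·1 = 17; r = 18.5 − 17 = 1.5
x=3: ŷ = 20.5 − 3.5·3 = 10; r = 10 − 10 = 0
x=4: ŷ = 20.5 − 3.5·4 = 6.5; r = 4.5 − 6.5 = -2
x=9: ŷ = 20.5 − 3.5·9 = -11; r = -12.5 − (-11) = -1.5
x=11: ŷ = 20.5 − 3.5·11 = -18; r = -16 − (-18) = 2
x=12: ŷ = 20.5 − 3.5·12 = -21.5; r = -19.5 − (-21.5) = 2
x=13: ŷ = 20.5 − 3.5·13 = -25; r = -27 − (-25) = -2
SSE = 2.25 + 0 + 4 + 2.25 + 4 + 4 + 4 = 20.5
s = √(20.5/5) = √4.1 ≈ 2.02

s = 2.02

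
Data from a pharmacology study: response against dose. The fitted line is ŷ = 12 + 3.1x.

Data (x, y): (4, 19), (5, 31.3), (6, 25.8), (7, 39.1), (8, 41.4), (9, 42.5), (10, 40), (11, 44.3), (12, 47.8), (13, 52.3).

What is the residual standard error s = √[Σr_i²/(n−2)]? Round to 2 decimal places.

x=4: ŷ = 12 + 3.1·4 = 24.4; r = 19 − 24.4 = -5.4
x=5: ŷ = 12 + 3.1·5 = 27.5; r = 31.3 − 27.5 = 3.8
x=6: ŷ = 12 + 3.1·6 = 30.6; r = 25.8 − 30.6 = -4.8
x=7: ŷ = 12 + 3.1·7 = 33.7; r = 39.1 − 33.7 = 5.4
x=8: ŷ = 12 + 3.1·8 = 36.8; r = 41.4 − 36.8 = 4.6
x=9: ŷ = 12 + 3.1·9 = 39.9; r = 42.5 − 39.9 = 2.6
x=10: ŷ = 12 + 3.1·10 = 43; r = 40 − 43 = -3
x=11: ŷ = 12 + 3.1·11 = 46.1; r = 44.3 − 46.1 = -1.8
x=12: ŷ = 12 + 3.1·12 = 49.2; r = 47.8 − 49.2 = -1.4
x=13: ŷ = 12 + 3.1·13 = 52.3; r = 52.3 − 52.3 = 0
SSE = 29.16 + 14.44 + 23.04 + 29.16 + 21.16 + 6.76 + 9 + 3.24 + 1.96 + 0 = 137.92
s = √(137.92/8) = √17.24 ≈ 4.15

s = 4.15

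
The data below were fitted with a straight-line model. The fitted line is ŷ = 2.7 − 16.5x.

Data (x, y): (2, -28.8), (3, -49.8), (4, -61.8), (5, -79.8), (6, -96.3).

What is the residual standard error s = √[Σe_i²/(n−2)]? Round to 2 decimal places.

x=2: ŷ = 2.7 − 16.5·2 = -30.3; e = -28.8 − (-30.3) = 1.5
x=3: ŷ = 2.7 − 16.5·3 = -46.8; e = -49.8 − (-46.8) = -3
x=4: ŷ = 2.7 − 16.5·4 = -63.3; e = -61.8 − (-63.3) = 1.5
x=5: ŷ = 2.7 − 16.5·5 = -79.8; e = -79.8 − (-79.8) = 0
x=6: ŷ = 2.7 − 16.5·6 = -96.3; e = -96.3 − (-96.3) = 0
SSE = 2.25 + 9 + 2.25 + 0 + 0 = 13.5
s = √(13.5/3) = √4.5 ≈ 2.12

s = 2.12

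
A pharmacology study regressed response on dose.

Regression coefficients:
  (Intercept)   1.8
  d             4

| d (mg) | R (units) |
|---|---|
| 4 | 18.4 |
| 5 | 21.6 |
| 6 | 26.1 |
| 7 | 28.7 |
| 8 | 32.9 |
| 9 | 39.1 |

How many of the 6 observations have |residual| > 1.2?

1

d=4: ŷ = 1.8 + 4·4 = 17.8; e = 18.4 − 17.8 = 0.6
d=5: ŷ = 1.8 + 4·5 = 21.8; e = 21.6 − 21.8 = -0.2
d=6: ŷ = 1.8 + 4·6 = 25.8; e = 26.1 − 25.8 = 0.3
d=7: ŷ = 1.8 + 4·7 = 29.8; e = 28.7 − 29.8 = -1.1
d=8: ŷ = 1.8 + 4·8 = 33.8; e = 32.9 − 33.8 = -0.9
d=9: ŷ = 1.8 + 4·9 = 37.8; e = 39.1 − 37.8 = 1.3
|e| > 1.2: d=9 (|e|=1.3) → 1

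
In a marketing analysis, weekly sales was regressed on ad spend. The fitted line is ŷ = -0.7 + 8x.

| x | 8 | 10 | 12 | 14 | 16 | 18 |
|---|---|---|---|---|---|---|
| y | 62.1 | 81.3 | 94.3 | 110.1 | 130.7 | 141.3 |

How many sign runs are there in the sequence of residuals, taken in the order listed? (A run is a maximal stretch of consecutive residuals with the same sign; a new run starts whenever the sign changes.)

5 runs

x=8: ŷ = -0.7 + 8·8 = 63.3; e = 62.1 − 63.3 = -1.2
x=10: ŷ = -0.7 + 8·10 = 79.3; e = 81.3 − 79.3 = 2
x=12: ŷ = -0.7 + 8·12 = 95.3; e = 94.3 − 95.3 = -1
x=14: ŷ = -0.7 + 8·14 = 111.3; e = 110.1 − 111.3 = -1.2
x=16: ŷ = -0.7 + 8·16 = 127.3; e = 130.7 − 127.3 = 3.4
x=18: ŷ = -0.7 + 8·18 = 143.3; e = 141.3 − 143.3 = -2
Signs: − + − − + −
Runs: −×1, +×1, −×2, +×1, −×1 → 5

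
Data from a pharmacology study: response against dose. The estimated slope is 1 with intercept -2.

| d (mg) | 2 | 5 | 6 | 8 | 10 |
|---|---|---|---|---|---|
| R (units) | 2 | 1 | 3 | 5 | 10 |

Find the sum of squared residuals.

d=2: R̂ = -2 + 2 = 0; e = 2 − 0 = 2
d=5: R̂ = -2 + 5 = 3; e = 1 − 3 = -2
d=6: R̂ = -2 + 6 = 4; e = 3 − 4 = -1
d=8: R̂ = -2 + 8 = 6; e = 5 − 6 = -1
d=10: R̂ = -2 + 10 = 8; e = 10 − 8 = 2
SSE = 4 + 4 + 1 + 1 + 4 = 14

SSE = 14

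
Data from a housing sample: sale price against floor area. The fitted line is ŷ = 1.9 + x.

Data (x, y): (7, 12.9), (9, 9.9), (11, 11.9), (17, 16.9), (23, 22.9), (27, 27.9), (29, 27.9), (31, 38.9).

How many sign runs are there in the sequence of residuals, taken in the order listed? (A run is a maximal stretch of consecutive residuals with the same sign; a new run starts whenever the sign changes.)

3 runs

x=7: ŷ = 1.9 + 7 = 8.9; r = 12.9 − 8.9 = 4
x=9: ŷ = 1.9 + 9 = 10.9; r = 9.9 − 10.9 = -1
x=11: ŷ = 1.9 + 11 = 12.9; r = 11.9 − 12.9 = -1
x=17: ŷ = 1.9 + 17 = 18.9; r = 16.9 − 18.9 = -2
x=23: ŷ = 1.9 + 23 = 24.9; r = 22.9 − 24.9 = -2
x=27: ŷ = 1.9 + 27 = 28.9; r = 27.9 − 28.9 = -1
x=29: ŷ = 1.9 + 29 = 30.9; r = 27.9 − 30.9 = -3
x=31: ŷ = 1.9 + 31 = 32.9; r = 38.9 − 32.9 = 6
Signs: + − − − − − − +
Runs: +×1, −×6, +×1 → 3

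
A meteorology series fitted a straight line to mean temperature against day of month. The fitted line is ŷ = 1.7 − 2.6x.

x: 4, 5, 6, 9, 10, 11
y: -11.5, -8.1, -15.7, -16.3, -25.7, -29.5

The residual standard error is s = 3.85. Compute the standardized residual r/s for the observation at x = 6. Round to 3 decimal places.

ŷ = 1.7 − 2.6·6 = -13.9
r = -15.7 − (-13.9) = -1.8
r/s = -1.8 / 3.85 = -0.468

-0.468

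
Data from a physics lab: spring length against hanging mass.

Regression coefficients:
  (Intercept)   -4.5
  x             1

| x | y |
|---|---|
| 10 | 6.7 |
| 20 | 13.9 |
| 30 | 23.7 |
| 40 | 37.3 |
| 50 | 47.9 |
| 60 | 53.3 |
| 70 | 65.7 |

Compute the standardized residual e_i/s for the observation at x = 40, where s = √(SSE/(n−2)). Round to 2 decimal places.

x=10: ŷ = -4.5 + 10 = 5.5; e = 6.7 − 5.5 = 1.2
x=20: ŷ = -4.5 + 20 = 15.5; e = 13.9 − 15.5 = -1.6
x=30: ŷ = -4.5 + 30 = 25.5; e = 23.7 − 25.5 = -1.8
x=40: ŷ = -4.5 + 40 = 35.5; e = 37.3 − 35.5 = 1.8
x=50: ŷ = -4.5 + 50 = 45.5; e = 47.9 − 45.5 = 2.4
x=60: ŷ = -4.5 + 60 = 55.5; e = 53.3 − 55.5 = -2.2
x=70: ŷ = -4.5 + 70 = 65.5; e = 65.7 − 65.5 = 0.2
SSE = 1.44 + 2.56 + 3.24 + 3.24 + 5.76 + 4.84 + 0.04 = 21.12
s = √(21.12/5) = 2.05524
e/s = 1.8 / 2.05524 = 0.88

0.88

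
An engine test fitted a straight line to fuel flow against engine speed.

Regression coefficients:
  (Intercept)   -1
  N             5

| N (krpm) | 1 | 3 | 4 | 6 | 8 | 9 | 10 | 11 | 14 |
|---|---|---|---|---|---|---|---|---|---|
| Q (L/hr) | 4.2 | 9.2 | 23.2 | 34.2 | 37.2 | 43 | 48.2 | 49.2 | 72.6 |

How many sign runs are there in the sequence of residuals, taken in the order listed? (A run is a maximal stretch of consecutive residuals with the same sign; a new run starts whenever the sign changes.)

N=1: ŷ = -1 + 5·1 = 4; r = 4.2 − 4 = 0.2
N=3: ŷ = -1 + 5·3 = 14; r = 9.2 − 14 = -4.8
N=4: ŷ = -1 + 5·4 = 19; r = 23.2 − 19 = 4.2
N=6: ŷ = -1 + 5·6 = 29; r = 34.2 − 29 = 5.2
N=8: ŷ = -1 + 5·8 = 39; r = 37.2 − 39 = -1.8
N=9: ŷ = -1 + 5·9 = 44; r = 43 − 44 = -1
N=10: ŷ = -1 + 5·10 = 49; r = 48.2 − 49 = -0.8
N=11: ŷ = -1 + 5·11 = 54; r = 49.2 − 54 = -4.8
N=14: ŷ = -1 + 5·14 = 69; r = 72.6 − 69 = 3.6
Signs: + − + + − − − − +
Runs: +×1, −×1, +×2, −×4, +×1 → 5

5 runs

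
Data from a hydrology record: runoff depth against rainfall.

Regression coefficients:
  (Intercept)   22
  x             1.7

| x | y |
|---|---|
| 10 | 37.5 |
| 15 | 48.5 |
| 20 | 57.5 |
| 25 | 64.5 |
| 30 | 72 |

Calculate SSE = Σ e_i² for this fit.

x=10: ŷ = 22 + 1.7·10 = 39; e = 37.5 − 39 = -1.5
x=15: ŷ = 22 + 1.7·15 = 47.5; e = 48.5 − 47.5 = 1
x=20: ŷ = 22 + 1.7·20 = 56; e = 57.5 − 56 = 1.5
x=25: ŷ = 22 + 1.7·25 = 64.5; e = 64.5 − 64.5 = 0
x=30: ŷ = 22 + 1.7·30 = 73; e = 72 − 73 = -1
SSE = 2.25 + 1 + 2.25 + 0 + 1 = 6.5

SSE = 6.5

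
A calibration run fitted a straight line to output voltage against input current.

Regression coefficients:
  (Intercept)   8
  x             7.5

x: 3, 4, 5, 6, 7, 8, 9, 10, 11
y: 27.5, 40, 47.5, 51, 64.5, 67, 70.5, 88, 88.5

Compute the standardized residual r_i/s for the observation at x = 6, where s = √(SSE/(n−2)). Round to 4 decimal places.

-0.5517

x=3: ŷ = 8 + 7.5·3 = 30.5; r = 27.5 − 30.5 = -3
x=4: ŷ = 8 + 7.5·4 = 38; r = 40 − 38 = 2
x=5: ŷ = 8 + 7.5·5 = 45.5; r = 47.5 − 45.5 = 2
x=6: ŷ = 8 + 7.5·6 = 53; r = 51 − 53 = -2
x=7: ŷ = 8 + 7.5·7 = 60.5; r = 64.5 − 60.5 = 4
x=8: ŷ = 8 + 7.5·8 = 68; r = 67 − 68 = -1
x=9: ŷ = 8 + 7.5·9 = 75.5; r = 70.5 − 75.5 = -5
x=10: ŷ = 8 + 7.5·10 = 83; r = 88 − 83 = 5
x=11: ŷ = 8 + 7.5·11 = 90.5; r = 88.5 − 90.5 = -2
SSE = 9 + 4 + 4 + 4 + 16 + 1 + 25 + 25 + 4 = 92
s = √(92/7) = 3.62531
r/s = -2 / 3.62531 = -0.5517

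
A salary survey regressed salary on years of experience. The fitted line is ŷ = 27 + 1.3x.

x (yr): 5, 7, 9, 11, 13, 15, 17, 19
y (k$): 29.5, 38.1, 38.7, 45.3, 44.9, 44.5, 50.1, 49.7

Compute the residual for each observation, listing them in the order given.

x=5: ŷ = 27 + 1.3·5 = 33.5; e = 29.5 − 33.5 = -4
x=7: ŷ = 27 + 1.3·7 = 36.1; e = 38.1 − 36.1 = 2
x=9: ŷ = 27 + 1.3·9 = 38.7; e = 38.7 − 38.7 = 0
x=11: ŷ = 27 + 1.3·11 = 41.3; e = 45.3 − 41.3 = 4
x=13: ŷ = 27 + 1.3·13 = 43.9; e = 44.9 − 43.9 = 1
x=15: ŷ = 27 + 1.3·15 = 46.5; e = 44.5 − 46.5 = -2
x=17: ŷ = 27 + 1.3·17 = 49.1; e = 50.1 − 49.1 = 1
x=19: ŷ = 27 + 1.3·19 = 51.7; e = 49.7 − 51.7 = -2

-4, 2, 0, 4, 1, -2, 1, -2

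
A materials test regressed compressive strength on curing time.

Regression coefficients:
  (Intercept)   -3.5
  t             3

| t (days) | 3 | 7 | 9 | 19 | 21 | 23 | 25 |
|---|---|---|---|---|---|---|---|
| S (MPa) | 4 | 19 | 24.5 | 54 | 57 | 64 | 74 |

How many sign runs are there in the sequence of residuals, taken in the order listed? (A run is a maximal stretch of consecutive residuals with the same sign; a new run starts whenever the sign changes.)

t=3: Ŝ = -3.5 + 3·3 = 5.5; e = 4 − 5.5 = -1.5
t=7: Ŝ = -3.5 + 3·7 = 17.5; e = 19 − 17.5 = 1.5
t=9: Ŝ = -3.5 + 3·9 = 23.5; e = 24.5 − 23.5 = 1
t=19: Ŝ = -3.5 + 3·19 = 53.5; e = 54 − 53.5 = 0.5
t=21: Ŝ = -3.5 + 3·21 = 59.5; e = 57 − 59.5 = -2.5
t=23: Ŝ = -3.5 + 3·23 = 65.5; e = 64 − 65.5 = -1.5
t=25: Ŝ = -3.5 + 3·25 = 71.5; e = 74 − 71.5 = 2.5
Signs: − + + + − − +
Runs: −×1, +×3, −×2, +×1 → 4

4 runs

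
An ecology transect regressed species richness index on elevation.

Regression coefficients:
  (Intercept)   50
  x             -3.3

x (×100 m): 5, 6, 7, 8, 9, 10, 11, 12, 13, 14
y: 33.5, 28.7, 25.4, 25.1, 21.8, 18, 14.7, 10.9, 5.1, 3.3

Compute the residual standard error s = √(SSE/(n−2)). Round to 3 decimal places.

x=5: ŷ = 50 − 3.3·5 = 33.5; e = 33.5 − 33.5 = 0
x=6: ŷ = 50 − 3.3·6 = 30.2; e = 28.7 − 30.2 = -1.5
x=7: ŷ = 50 − 3.3·7 = 26.9; e = 25.4 − 26.9 = -1.5
x=8: ŷ = 50 − 3.3·8 = 23.6; e = 25.1 − 23.6 = 1.5
x=9: ŷ = 50 − 3.3·9 = 20.3; e = 21.8 − 20.3 = 1.5
x=10: ŷ = 50 − 3.3·10 = 17; e = 18 − 17 = 1
x=11: ŷ = 50 − 3.3·11 = 13.7; e = 14.7 − 13.7 = 1
x=12: ŷ = 50 − 3.3·12 = 10.4; e = 10.9 − 10.4 = 0.5
x=13: ŷ = 50 − 3.3·13 = 7.1; e = 5.1 − 7.1 = -2
x=14: ŷ = 50 − 3.3·14 = 3.8; e = 3.3 − 3.8 = -0.5
SSE = 0 + 2.25 + 2.25 + 2.25 + 2.25 + 1 + 1 + 0.25 + 4 + 0.25 = 15.5
s = √(15.5/8) = √1.9375 ≈ 1.392

s = 1.392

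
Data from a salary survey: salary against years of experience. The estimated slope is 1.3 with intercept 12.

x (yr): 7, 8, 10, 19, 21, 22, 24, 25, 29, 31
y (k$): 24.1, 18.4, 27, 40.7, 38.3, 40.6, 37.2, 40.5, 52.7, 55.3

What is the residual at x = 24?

r = -6

ŷ = 12 + 1.3·24 = 43.2
r = 37.2 − 43.2 = -6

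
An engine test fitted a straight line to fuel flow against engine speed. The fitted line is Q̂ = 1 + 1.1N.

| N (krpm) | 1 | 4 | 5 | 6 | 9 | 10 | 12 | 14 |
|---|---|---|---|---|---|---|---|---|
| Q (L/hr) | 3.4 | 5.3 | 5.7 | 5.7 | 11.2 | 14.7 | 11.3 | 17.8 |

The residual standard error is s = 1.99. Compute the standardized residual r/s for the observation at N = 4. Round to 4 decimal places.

Q̂ = 1 + 1.1·4 = 5.4
r = 5.3 − 5.4 = -0.1
r/s = -0.1 / 1.99 = -0.0503

-0.0503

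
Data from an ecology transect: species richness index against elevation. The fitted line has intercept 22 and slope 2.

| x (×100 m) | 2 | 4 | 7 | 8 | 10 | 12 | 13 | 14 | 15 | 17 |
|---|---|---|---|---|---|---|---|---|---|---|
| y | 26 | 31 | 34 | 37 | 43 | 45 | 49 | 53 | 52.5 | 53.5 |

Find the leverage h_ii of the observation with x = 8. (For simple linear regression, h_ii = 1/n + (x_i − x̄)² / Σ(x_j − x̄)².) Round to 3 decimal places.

x̄ = (2 + 4 + 7 + 8 + 10 + 12 + 13 + 14 + 15 + 17)/10 = 10.2
Σ(x − x̄)² = 67.24 + 38.44 + 10.24 + 4.84 + 0.04 + 3.24 + 7.84 + 14.44 + 23.04 + 46.24 = 215.6
h = 1/10 + (-2.2)²/215.6 = 0.1 + 0.022449 = 0.122

h = 0.122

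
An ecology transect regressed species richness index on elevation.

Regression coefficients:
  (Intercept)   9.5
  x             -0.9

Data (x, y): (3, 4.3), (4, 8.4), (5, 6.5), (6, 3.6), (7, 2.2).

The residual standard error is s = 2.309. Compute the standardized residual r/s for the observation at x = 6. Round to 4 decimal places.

ŷ = 9.5 − 0.9·6 = 4.1
r = 3.6 − 4.1 = -0.5
r/s = -0.5 / 2.309 = -0.2165

-0.2165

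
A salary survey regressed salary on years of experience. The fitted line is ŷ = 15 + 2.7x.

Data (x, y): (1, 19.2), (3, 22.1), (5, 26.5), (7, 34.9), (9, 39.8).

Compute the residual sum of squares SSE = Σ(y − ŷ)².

SSE = 8.5

x=1: ŷ = 15 + 2.7·1 = 17.7; e = 19.2 − 17.7 = 1.5
x=3: ŷ = 15 + 2.7·3 = 23.1; e = 22.1 − 23.1 = -1
x=5: ŷ = 15 + 2.7·5 = 28.5; e = 26.5 − 28.5 = -2
x=7: ŷ = 15 + 2.7·7 = 33.9; e = 34.9 − 33.9 = 1
x=9: ŷ = 15 + 2.7·9 = 39.3; e = 39.8 − 39.3 = 0.5
SSE = 2.25 + 1 + 4 + 1 + 0.25 = 8.5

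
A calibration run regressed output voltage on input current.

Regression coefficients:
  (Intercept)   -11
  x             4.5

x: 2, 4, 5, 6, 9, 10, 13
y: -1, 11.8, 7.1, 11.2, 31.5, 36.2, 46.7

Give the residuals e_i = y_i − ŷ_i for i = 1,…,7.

x=2: ŷ = -11 + 4.5·2 = -2; e = -1 − (-2) = 1
x=4: ŷ = -11 + 4.5·4 = 7; e = 11.8 − 7 = 4.8
x=5: ŷ = -11 + 4.5·5 = 11.5; e = 7.1 − 11.5 = -4.4
x=6: ŷ = -11 + 4.5·6 = 16; e = 11.2 − 16 = -4.8
x=9: ŷ = -11 + 4.5·9 = 29.5; e = 31.5 − 29.5 = 2
x=10: ŷ = -11 + 4.5·10 = 34; e = 36.2 − 34 = 2.2
x=13: ŷ = -11 + 4.5·13 = 47.5; e = 46.7 − 47.5 = -0.8

1, 4.8, -4.4, -4.8, 2, 2.2, -0.8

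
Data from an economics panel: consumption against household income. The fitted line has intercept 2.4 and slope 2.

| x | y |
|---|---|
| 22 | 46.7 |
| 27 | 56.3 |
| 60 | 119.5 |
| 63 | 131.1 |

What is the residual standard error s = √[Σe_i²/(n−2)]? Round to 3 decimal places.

x=22: ŷ = 2.4 + 2·22 = 46.4; e = 46.7 − 46.4 = 0.3
x=27: ŷ = 2.4 + 2·27 = 56.4; e = 56.3 − 56.4 = -0.1
x=60: ŷ = 2.4 + 2·60 = 122.4; e = 119.5 − 122.4 = -2.9
x=63: ŷ = 2.4 + 2·63 = 128.4; e = 131.1 − 128.4 = 2.7
SSE = 0.09 + 0.01 + 8.41 + 7.29 = 15.8
s = √(15.8/2) = √7.9 ≈ 2.811

s = 2.811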